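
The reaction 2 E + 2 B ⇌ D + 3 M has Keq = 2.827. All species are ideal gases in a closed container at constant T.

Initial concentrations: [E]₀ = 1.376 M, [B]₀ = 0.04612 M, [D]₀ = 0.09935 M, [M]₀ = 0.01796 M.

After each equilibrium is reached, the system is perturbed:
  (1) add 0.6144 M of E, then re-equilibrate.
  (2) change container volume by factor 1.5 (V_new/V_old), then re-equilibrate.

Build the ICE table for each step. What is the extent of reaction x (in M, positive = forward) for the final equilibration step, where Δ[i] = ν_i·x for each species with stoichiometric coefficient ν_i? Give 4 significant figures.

x = 0 M

Q₀ = 1.4291e-04 vs Keq = 2.827 ⇒ Q<K, forward
Step 1:
                  E         B         D         M
  Initial     1.376   0.04612   0.09935   0.01796
  Change    -0.0425   -0.0425   0.02125   0.06375
  Equil       1.333  0.003618    0.1206   0.08171
  solve Keq expr → x = 0.02125; check Q = 2.827
Then add 0.6144 M of E.
Step 2:
                  E         B         D         M
  Initial     1.948  0.003618    0.1206   0.08171
  Change  -0.001061 -0.001061 5.3071e-04  0.001592
  Equil       1.947  0.002556    0.1211   0.08331
  solve Keq expr → x = 5.3071e-04; check Q = 2.827
Then change container volume by factor 1.5 (V_new/V_old).
Step 3:
                  E         B         D         M
  Initial     1.298  0.001704   0.08075   0.05554
  Change          0         0         0         0
  Equil       1.298  0.001704   0.08075   0.05554
  solve Keq expr → x = 0; check Q = 2.827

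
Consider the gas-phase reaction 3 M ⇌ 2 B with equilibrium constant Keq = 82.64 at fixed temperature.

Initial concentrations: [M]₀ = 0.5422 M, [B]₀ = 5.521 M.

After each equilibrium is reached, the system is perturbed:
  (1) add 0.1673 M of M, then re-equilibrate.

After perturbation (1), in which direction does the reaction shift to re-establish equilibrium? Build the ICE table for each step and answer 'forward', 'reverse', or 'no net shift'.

Direction: forward

Q₀ = 191.2 vs Keq = 82.64 ⇒ Q>K, reverse
Step 1:
                   M          B
  Initial     0.5422      5.521
  Change      0.1654    -0.1103
  Equil       0.7076      5.411
  solve Keq expr → x = -0.05513; check Q = 82.64
Then add 0.1673 M of M.
Step 2:
                   M          B
  Initial     0.8749      5.411
  Change     -0.1581     0.1054
  Equil       0.7167      5.516
  solve Keq expr → x = 0.05271; check Q = 82.64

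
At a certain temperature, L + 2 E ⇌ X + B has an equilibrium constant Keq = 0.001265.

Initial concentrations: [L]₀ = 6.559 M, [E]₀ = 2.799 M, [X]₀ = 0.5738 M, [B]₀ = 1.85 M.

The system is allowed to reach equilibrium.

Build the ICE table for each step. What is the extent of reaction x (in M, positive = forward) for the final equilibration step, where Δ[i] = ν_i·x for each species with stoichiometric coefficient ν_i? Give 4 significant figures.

Q₀ = 0.02066 vs Keq = 0.001265 ⇒ Q>K, reverse
Step 1:
                    L           E           X           B
  I             6.559       2.799      0.5738        1.85
  C            0.4817      0.9633     -0.4817     -0.4817
  E             7.041       3.762     0.09214       1.368
  solve Keq expr → x = -0.4817; check Q = 0.001265

x = -0.4817 M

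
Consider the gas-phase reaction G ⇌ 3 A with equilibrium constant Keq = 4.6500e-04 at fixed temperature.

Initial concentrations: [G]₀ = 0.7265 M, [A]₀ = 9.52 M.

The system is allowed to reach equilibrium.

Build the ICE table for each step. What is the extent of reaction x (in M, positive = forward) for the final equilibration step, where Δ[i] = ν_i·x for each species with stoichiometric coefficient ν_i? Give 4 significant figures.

Q₀ = 1188 vs Keq = 4.6500e-04 ⇒ Q>K, reverse
Step 1:
                    G           A
  Initial      0.7265        9.52
  Change        3.133      -9.398
  Equil         3.859      0.1215
  solve Keq expr → x = -3.133; check Q = 4.6500e-04

x = -3.133 M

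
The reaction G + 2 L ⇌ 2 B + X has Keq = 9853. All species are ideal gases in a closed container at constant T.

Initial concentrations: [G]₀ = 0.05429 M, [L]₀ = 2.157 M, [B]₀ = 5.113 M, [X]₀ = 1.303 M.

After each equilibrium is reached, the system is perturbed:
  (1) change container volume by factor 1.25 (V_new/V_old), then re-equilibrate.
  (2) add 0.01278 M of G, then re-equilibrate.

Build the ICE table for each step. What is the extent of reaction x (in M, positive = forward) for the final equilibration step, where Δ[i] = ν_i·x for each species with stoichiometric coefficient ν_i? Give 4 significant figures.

x = 0.01274 M

Q₀ = 134.9 vs Keq = 9853 ⇒ Q<K, forward
Step 1:
                   G          L          B          X
  Initial    0.05429      2.157      5.113      1.303
  Change     -0.0534    -0.1068     0.1068     0.0534
  Equil   8.9234e-04       2.05       5.22      1.356
  solve Keq expr → x = 0.0534; check Q = 9853
Then change container volume by factor 1.25 (V_new/V_old).
Step 2:
                   G          L          B          X
  Initial 7.1387e-04       1.64      4.176      1.085
  Change           0          0          0          0
  Equil   7.1387e-04       1.64      4.176      1.085
  solve Keq expr → x = 0; check Q = 9853
Then add 0.01278 M of G.
Step 3:
                   G          L          B          X
  Initial    0.01349       1.64      4.176      1.085
  Change    -0.01274   -0.02548    0.02548    0.01274
  Equil   7.5435e-04      1.615      4.201      1.098
  solve Keq expr → x = 0.01274; check Q = 9853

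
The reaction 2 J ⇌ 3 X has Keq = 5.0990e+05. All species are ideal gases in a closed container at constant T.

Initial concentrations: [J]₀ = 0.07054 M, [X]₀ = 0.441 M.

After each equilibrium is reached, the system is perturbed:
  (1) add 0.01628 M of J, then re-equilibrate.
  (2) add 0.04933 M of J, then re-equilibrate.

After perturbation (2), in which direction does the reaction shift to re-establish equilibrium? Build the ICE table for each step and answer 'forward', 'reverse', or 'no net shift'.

Q₀ = 17.24 vs Keq = 5.0990e+05 ⇒ Q<K, forward
Step 1:
                  J         X
  Initial   0.07054     0.441
  Change   -0.06998     0.105
  Equil   5.6494e-04     0.546
  solve Keq expr → x = 0.03499; check Q = 5.0990e+05
Then add 0.01628 M of J.
Step 2:
                  J         X
  Initial   0.01684     0.546
  Change   -0.01624   0.02436
  Equil   6.0317e-04    0.5703
  solve Keq expr → x = 0.008121; check Q = 5.0990e+05
Then add 0.04933 M of J.
Step 3:
                  J         X
  Initial   0.04993    0.5703
  Change   -0.04921   0.07381
  Equil   7.2398e-04    0.6441
  solve Keq expr → x = 0.0246; check Q = 5.0990e+05

Direction: forward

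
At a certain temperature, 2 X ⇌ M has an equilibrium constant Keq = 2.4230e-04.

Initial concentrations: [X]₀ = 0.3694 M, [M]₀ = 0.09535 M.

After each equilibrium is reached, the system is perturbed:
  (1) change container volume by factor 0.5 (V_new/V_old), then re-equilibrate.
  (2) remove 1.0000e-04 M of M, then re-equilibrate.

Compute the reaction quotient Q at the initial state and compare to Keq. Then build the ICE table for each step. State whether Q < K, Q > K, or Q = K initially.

Q₀ = 0.6988 vs Keq = 2.4230e-04 ⇒ Q>K, reverse
Step 1:
                    X           M
  Initial      0.3694     0.09535
  Change       0.1905    -0.09527
  Equil        0.5599  7.5971e-05
  solve Keq expr → x = -0.09527; check Q = 2.4230e-04
Then change container volume by factor 0.5 (V_new/V_old).
Step 2:
                    X           M
  Initial        1.12  1.5194e-04
  Change  -3.0356e-04  1.5178e-04
  Equil          1.12  3.0372e-04
  solve Keq expr → x = 1.5178e-04; check Q = 2.4230e-04
Then remove 1.0000e-04 M of M.
Step 3:
                    X           M
  Initial        1.12  2.0372e-04
  Change  -1.9978e-04  9.9892e-05
  Equil         1.119  3.0361e-04
  solve Keq expr → x = 9.9892e-05; check Q = 2.4230e-04

Q₀ = 0.6988; Q > K (proceeds reverse)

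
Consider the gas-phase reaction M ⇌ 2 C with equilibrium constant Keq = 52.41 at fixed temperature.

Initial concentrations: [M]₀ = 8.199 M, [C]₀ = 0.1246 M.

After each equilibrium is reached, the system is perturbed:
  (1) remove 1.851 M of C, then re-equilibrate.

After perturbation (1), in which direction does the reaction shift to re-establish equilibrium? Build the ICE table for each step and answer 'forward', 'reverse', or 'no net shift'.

Q₀ = 0.001894 vs Keq = 52.41 ⇒ Q<K, forward
Step 1:
                    M           C
  init          8.199      0.1246
  Δ            -5.681       11.36
  eq            2.518       11.49
  solve Keq expr → x = 5.681; check Q = 52.41
Then remove 1.851 M of C.
Step 2:
                    M           C
  init          2.518       9.636
  Δ            -0.422      0.8441
  eq            2.096       10.48
  solve Keq expr → x = 0.422; check Q = 52.41

Direction: forward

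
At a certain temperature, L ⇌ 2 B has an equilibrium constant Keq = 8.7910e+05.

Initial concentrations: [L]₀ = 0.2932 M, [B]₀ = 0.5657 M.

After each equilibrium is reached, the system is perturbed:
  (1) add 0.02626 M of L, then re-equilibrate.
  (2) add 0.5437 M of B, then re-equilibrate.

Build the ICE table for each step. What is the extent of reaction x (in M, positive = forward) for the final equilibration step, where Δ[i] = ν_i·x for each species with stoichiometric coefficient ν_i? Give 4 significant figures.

x = -1.8263e-06 M

Q₀ = 1.091 vs Keq = 8.7910e+05 ⇒ Q<K, forward
Step 1:
                   L          B
  I           0.2932     0.5657
  C          -0.2932     0.5864
  E       1.5099e-06      1.152
  solve Keq expr → x = 0.2932; check Q = 8.7910e+05
Then add 0.02626 M of L.
Step 2:
                   L          B
  I          0.02626      1.152
  C         -0.02626    0.05252
  E       1.6507e-06      1.205
  solve Keq expr → x = 0.02626; check Q = 8.7910e+05
Then add 0.5437 M of B.
Step 3:
                   L          B
  I       1.6507e-06      1.748
  C       1.8263e-06 -3.6526e-06
  E       3.4770e-06      1.748
  solve Keq expr → x = -1.8263e-06; check Q = 8.7910e+05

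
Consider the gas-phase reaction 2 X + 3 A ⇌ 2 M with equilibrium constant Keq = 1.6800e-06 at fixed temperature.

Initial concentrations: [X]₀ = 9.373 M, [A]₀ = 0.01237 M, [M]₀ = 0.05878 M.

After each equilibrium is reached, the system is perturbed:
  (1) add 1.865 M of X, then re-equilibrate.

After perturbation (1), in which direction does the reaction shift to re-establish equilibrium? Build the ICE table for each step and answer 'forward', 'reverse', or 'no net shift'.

Direction: forward

Q₀ = 20.78 vs Keq = 1.6800e-06 ⇒ Q>K, reverse
Step 1:
                   X          A          M
  init         9.373    0.01237    0.05878
  Δ          0.05839    0.08759   -0.05839
  eq           9.431    0.09996 3.8634e-04
  solve Keq expr → x = -0.0292; check Q = 1.6800e-06
Then add 1.865 M of X.
Step 2:
                   X          A          M
  init          11.3    0.09996 3.8634e-04
  Δ       -7.5607e-05 -1.1341e-04 7.5607e-05
  eq            11.3    0.09985 4.6195e-04
  solve Keq expr → x = 3.7803e-05; check Q = 1.6800e-06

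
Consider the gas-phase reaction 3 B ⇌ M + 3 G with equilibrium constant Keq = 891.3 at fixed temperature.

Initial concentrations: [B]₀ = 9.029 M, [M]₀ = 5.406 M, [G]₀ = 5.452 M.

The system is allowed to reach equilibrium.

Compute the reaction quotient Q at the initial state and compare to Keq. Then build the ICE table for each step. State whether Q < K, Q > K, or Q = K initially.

Q₀ = 1.19 vs Keq = 891.3 ⇒ Q<K, forward
Step 1:
                   B          M          G
  Initial      9.029      5.406      5.452
  Change      -6.573      2.191      6.573
  Equil        2.456      7.597      12.02
  solve Keq expr → x = 2.191; check Q = 891.3

Q₀ = 1.19; Q < K (proceeds forward)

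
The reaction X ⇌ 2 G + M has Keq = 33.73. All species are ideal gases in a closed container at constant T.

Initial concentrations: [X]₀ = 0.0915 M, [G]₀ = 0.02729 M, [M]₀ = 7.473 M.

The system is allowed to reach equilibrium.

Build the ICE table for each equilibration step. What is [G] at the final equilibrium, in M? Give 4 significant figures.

Q₀ = 0.06082 vs Keq = 33.73 ⇒ Q<K, forward
Step 1:
                  X         G         M
  I          0.0915   0.02729     7.473
  C        -0.08311    0.1662   0.08311
  E        0.008389    0.1935     7.556
  solve Keq expr → x = 0.08311; check Q = 33.73

[G]_eq = 0.1935 M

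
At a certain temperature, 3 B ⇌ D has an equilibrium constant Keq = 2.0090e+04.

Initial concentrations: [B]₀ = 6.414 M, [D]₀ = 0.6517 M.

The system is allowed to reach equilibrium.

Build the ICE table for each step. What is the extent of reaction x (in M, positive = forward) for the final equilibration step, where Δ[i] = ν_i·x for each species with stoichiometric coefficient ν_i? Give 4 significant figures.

Q₀ = 0.00247 vs Keq = 2.0090e+04 ⇒ Q<K, forward
Step 1:
                    B           D
  init          6.414      0.6517
  Δ            -6.362       2.121
  eq          0.05168       2.772
  solve Keq expr → x = 2.121; check Q = 2.0090e+04

x = 2.121 M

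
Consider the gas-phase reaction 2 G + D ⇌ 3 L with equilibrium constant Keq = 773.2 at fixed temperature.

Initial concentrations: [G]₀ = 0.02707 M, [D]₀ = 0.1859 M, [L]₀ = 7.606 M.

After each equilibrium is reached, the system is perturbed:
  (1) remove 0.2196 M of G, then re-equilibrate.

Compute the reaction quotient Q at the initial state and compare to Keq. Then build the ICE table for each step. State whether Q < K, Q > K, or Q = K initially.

Q₀ = 3.2301e+06; Q > K (proceeds reverse)

Q₀ = 3.2301e+06 vs Keq = 773.2 ⇒ Q>K, reverse
Step 1:
                  G         D         L
  I         0.02707    0.1859     7.606
  C          0.7594    0.3797    -1.139
  E          0.7864    0.5656     6.467
  solve Keq expr → x = -0.3797; check Q = 773.2
Then remove 0.2196 M of G.
Step 2:
                  G         D         L
  I          0.5668    0.5656     6.467
  C          0.1395   0.06974   -0.2092
  E          0.7063    0.6353     6.258
  solve Keq expr → x = -0.06974; check Q = 773.2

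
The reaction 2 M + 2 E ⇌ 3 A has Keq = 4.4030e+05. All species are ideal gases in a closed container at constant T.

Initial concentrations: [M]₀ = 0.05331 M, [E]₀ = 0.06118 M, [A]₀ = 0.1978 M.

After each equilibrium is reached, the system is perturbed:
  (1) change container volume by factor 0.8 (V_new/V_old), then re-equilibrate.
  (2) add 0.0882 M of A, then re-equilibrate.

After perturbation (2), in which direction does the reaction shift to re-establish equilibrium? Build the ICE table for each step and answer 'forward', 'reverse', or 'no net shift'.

Direction: reverse

Q₀ = 727.5 vs Keq = 4.4030e+05 ⇒ Q<K, forward
Step 1:
                  M         E         A
  I         0.05331   0.06118    0.1978
  C        -0.04251  -0.04251   0.06377
  E          0.0108   0.01867    0.2616
  solve Keq expr → x = 0.02126; check Q = 4.4030e+05
Then change container volume by factor 0.8 (V_new/V_old).
Step 2:
                  M         E         A
  I          0.0135   0.02334     0.327
  C       -8.7751e-04 -8.7751e-04  0.001316
  E         0.01262   0.02246    0.3283
  solve Keq expr → x = 4.3876e-04; check Q = 4.4030e+05
Then add 0.0882 M of A.
Step 3:
                  M         E         A
  I         0.01262   0.02246    0.4165
  C        0.003019  0.003019 -0.004528
  E         0.01564   0.02548    0.4119
  solve Keq expr → x = -0.001509; check Q = 4.4030e+05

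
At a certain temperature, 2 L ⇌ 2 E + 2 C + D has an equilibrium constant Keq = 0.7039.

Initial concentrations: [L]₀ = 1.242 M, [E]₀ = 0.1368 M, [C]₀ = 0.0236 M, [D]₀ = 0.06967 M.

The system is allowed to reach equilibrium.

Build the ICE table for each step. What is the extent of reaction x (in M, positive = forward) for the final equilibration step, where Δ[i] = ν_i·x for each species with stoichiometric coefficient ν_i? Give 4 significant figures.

Q₀ = 4.7076e-07 vs Keq = 0.7039 ⇒ Q<K, forward
Step 1:
                   L          E          C          D
  I            1.242     0.1368     0.0236    0.06967
  C          -0.7295     0.7295     0.7295     0.3647
  E           0.5125     0.8663     0.7531     0.4344
  solve Keq expr → x = 0.3647; check Q = 0.7039

x = 0.3647 M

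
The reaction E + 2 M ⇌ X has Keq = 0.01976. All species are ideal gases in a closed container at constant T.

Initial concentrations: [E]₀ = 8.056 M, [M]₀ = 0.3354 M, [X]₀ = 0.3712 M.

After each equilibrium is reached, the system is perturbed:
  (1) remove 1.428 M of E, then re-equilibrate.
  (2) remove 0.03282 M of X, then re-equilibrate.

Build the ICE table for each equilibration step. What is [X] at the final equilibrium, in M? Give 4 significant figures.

[X]_eq = 0.0928 M

Q₀ = 0.4096 vs Keq = 0.01976 ⇒ Q>K, reverse
Step 1:
                  E         M         X
  I           8.056    0.3354    0.3712
  C          0.2543    0.5085   -0.2543
  E            8.31    0.8439    0.1169
  solve Keq expr → x = -0.2543; check Q = 0.01976
Then remove 1.428 M of E.
Step 2:
                  E         M         X
  I           6.882    0.8439    0.1169
  C         0.01357   0.02713  -0.01357
  E           6.896     0.871    0.1034
  solve Keq expr → x = -0.01357; check Q = 0.01976
Then remove 0.03282 M of X.
Step 3:
                  E         M         X
  I           6.896     0.871   0.07056
  C        -0.02223  -0.04447   0.02223
  E           6.874    0.8266    0.0928
  solve Keq expr → x = 0.02223; check Q = 0.01976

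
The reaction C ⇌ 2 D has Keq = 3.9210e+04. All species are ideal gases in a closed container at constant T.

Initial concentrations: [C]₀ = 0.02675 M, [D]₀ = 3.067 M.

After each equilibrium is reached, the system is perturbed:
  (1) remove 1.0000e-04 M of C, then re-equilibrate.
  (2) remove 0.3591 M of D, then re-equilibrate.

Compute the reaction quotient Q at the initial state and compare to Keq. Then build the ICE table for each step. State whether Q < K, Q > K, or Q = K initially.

Q₀ = 351.6; Q < K (proceeds forward)

Q₀ = 351.6 vs Keq = 3.9210e+04 ⇒ Q<K, forward
Step 1:
                    C           D
  I           0.02675       3.067
  C           -0.0265       0.053
  E        2.4826e-04        3.12
  solve Keq expr → x = 0.0265; check Q = 3.9210e+04
Then remove 1.0000e-04 M of C.
Step 2:
                    C           D
  I        1.4826e-04        3.12
  C        9.9968e-05 -1.9994e-04
  E        2.4823e-04        3.12
  solve Keq expr → x = -9.9968e-05; check Q = 3.9210e+04
Then remove 0.3591 M of D.
Step 3:
                    C           D
  I        2.4823e-04       2.761
  C       -5.3841e-05  1.0768e-04
  E        1.9439e-04       2.761
  solve Keq expr → x = 5.3841e-05; check Q = 3.9210e+04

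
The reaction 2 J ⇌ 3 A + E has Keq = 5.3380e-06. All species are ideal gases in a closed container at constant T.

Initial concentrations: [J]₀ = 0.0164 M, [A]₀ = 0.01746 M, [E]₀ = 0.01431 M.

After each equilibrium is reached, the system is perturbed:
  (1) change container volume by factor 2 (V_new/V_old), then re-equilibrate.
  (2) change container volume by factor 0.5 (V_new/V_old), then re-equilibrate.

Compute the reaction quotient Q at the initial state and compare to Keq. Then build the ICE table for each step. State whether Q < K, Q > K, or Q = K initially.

Q₀ = 2.8319e-04; Q > K (proceeds reverse)

Q₀ = 2.8319e-04 vs Keq = 5.3380e-06 ⇒ Q>K, reverse
Step 1:
                   J          A          E
  Initial     0.0164    0.01746    0.01431
  Change    0.007277   -0.01091  -0.003638
  Equil      0.02368   0.006545    0.01067
  solve Keq expr → x = -0.003638; check Q = 5.3380e-06
Then change container volume by factor 2 (V_new/V_old).
Step 2:
                   J          A          E
  Initial    0.01184   0.003273   0.005336
  Change  -9.9037e-04   0.001486 4.9518e-04
  Equil      0.01085   0.004758   0.005831
  solve Keq expr → x = 4.9518e-04; check Q = 5.3380e-06
Then change container volume by factor 0.5 (V_new/V_old).
Step 3:
                   J          A          E
  Initial     0.0217   0.009516    0.01166
  Change    0.001981  -0.002971 -9.9037e-04
  Equil      0.02368   0.006545    0.01067
  solve Keq expr → x = -9.9037e-04; check Q = 5.3380e-06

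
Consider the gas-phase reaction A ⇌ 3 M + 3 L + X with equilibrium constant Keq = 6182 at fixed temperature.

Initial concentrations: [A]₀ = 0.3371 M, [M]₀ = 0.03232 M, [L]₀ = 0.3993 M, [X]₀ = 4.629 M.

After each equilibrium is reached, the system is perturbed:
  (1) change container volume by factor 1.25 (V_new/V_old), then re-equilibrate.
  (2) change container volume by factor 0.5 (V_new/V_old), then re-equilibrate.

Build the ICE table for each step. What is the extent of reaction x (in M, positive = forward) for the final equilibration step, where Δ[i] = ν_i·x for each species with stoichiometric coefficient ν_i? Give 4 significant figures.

x = -0.04335 M

Q₀ = 2.9515e-05 vs Keq = 6182 ⇒ Q<K, forward
Step 1:
                  A         M         L         X
  Initial    0.3371   0.03232    0.3993     4.629
  Change    -0.3346     1.004     1.004    0.3346
  Equil    0.002468     1.036     1.403     4.964
  solve Keq expr → x = 0.3346; check Q = 6182
Then change container volume by factor 1.25 (V_new/V_old).
Step 2:
                  A         M         L         X
  Initial  0.001975     0.829     1.123     3.971
  Change  -0.001442  0.004327  0.004327  0.001442
  Equil   5.3206e-04    0.8333     1.127     3.972
  solve Keq expr → x = 0.001442; check Q = 6182
Then change container volume by factor 0.5 (V_new/V_old).
Step 3:
                  A         M         L         X
  Initial  0.001064     1.667     2.254     7.945
  Change    0.04335     -0.13     -0.13  -0.04335
  Equil     0.04441     1.537     2.124     7.901
  solve Keq expr → x = -0.04335; check Q = 6182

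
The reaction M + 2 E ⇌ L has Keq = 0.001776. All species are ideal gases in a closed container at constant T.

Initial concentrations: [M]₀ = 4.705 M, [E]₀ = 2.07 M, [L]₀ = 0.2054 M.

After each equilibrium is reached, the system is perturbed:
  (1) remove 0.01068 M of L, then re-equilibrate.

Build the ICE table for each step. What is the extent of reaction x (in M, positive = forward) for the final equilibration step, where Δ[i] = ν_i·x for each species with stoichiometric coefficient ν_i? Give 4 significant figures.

Q₀ = 0.01019 vs Keq = 0.001776 ⇒ Q>K, reverse
Step 1:
                  M         E         L
  init        4.705      2.07    0.2054
  Δ          0.1564    0.3128   -0.1564
  eq          4.861     2.383   0.04902
  solve Keq expr → x = -0.1564; check Q = 0.001776
Then remove 0.01068 M of L.
Step 2:
                  M         E         L
  init        4.861     2.383   0.03834
  Δ       -0.009781  -0.01956  0.009781
  eq          4.852     2.363   0.04812
  solve Keq expr → x = 0.009781; check Q = 0.001776

x = 0.009781 M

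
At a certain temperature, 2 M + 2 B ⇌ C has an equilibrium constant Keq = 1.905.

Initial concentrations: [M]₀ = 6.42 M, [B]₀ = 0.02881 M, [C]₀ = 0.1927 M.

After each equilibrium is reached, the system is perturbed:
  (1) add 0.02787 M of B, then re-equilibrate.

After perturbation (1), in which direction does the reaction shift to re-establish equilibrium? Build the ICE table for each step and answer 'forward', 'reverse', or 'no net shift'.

Direction: forward

Q₀ = 5.633 vs Keq = 1.905 ⇒ Q>K, reverse
Step 1:
                    M           B           C
  init           6.42     0.02881      0.1927
  Δ           0.01933     0.01933   -0.009664
  eq            6.439     0.04814       0.183
  solve Keq expr → x = -0.009664; check Q = 1.905
Then add 0.02787 M of B.
Step 2:
                    M           B           C
  init          6.439     0.07601       0.183
  Δ          -0.02599    -0.02599     0.01299
  eq            6.413     0.05002       0.196
  solve Keq expr → x = 0.01299; check Q = 1.905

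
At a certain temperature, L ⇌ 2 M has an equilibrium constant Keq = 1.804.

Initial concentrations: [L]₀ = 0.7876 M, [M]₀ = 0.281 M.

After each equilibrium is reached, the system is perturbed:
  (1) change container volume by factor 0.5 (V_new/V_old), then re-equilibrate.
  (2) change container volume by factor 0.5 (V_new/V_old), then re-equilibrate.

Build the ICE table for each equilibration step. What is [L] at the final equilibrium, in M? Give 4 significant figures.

[L]_eq = 2.624 M

Q₀ = 0.1003 vs Keq = 1.804 ⇒ Q<K, forward
Step 1:
                    L           M
  init         0.7876       0.281
  Δ           -0.3191      0.6383
  eq           0.4685      0.9193
  solve Keq expr → x = 0.3191; check Q = 1.804
Then change container volume by factor 0.5 (V_new/V_old).
Step 2:
                    L           M
  init         0.9369       1.839
  Δ            0.2025     -0.4049
  eq            1.139       1.434
  solve Keq expr → x = -0.2025; check Q = 1.804
Then change container volume by factor 0.5 (V_new/V_old).
Step 3:
                    L           M
  init          2.279       2.867
  Δ            0.3457     -0.6914
  eq            2.624       2.176
  solve Keq expr → x = -0.3457; check Q = 1.804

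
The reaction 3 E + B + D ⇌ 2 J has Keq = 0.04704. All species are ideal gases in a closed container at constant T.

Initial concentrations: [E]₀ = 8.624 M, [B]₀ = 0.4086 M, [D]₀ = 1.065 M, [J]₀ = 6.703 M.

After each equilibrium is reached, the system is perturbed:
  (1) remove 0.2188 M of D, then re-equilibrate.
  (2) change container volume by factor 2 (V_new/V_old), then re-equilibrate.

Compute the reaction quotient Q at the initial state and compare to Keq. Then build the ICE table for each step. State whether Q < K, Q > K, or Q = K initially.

Q₀ = 0.161 vs Keq = 0.04704 ⇒ Q>K, reverse
Step 1:
                    E           B           D           J
  init          8.624      0.4086       1.065       6.703
  Δ            0.8571      0.2857      0.2857     -0.5714
  eq            9.481      0.6943       1.351       6.132
  solve Keq expr → x = -0.2857; check Q = 0.04704
Then remove 0.2188 M of D.
Step 2:
                    E           B           D           J
  init          9.481      0.6943       1.132       6.132
  Δ            0.1373     0.04578     0.04578    -0.09155
  eq            9.618      0.7401       1.178        6.04
  solve Keq expr → x = -0.04578; check Q = 0.04704
Then change container volume by factor 2 (V_new/V_old).
Step 3:
                    E           B           D           J
  init          4.809        0.37      0.5888        3.02
  Δ              0.96        0.32        0.32       -0.64
  eq            5.769        0.69      0.9088        2.38
  solve Keq expr → x = -0.32; check Q = 0.04704

Q₀ = 0.161; Q > K (proceeds reverse)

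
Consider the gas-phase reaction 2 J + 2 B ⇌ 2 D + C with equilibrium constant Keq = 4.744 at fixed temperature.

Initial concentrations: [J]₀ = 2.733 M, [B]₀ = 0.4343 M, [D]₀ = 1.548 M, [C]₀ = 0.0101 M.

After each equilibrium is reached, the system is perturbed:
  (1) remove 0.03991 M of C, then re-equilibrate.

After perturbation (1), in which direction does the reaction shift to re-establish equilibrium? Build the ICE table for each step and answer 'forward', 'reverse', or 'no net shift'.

Direction: forward

Q₀ = 0.01718 vs Keq = 4.744 ⇒ Q<K, forward
Step 1:
                  J         B         D         C
  Initial     2.733    0.4343     1.548    0.0101
  Change    -0.2961   -0.2961    0.2961    0.1481
  Equil       2.437    0.1382     1.844    0.1582
  solve Keq expr → x = 0.1481; check Q = 4.744
Then remove 0.03991 M of C.
Step 2:
                  J         B         D         C
  Initial     2.437    0.1382     1.844    0.1183
  Change   -0.01368  -0.01368   0.01368  0.006841
  Equil       2.423    0.1245     1.858    0.1251
  solve Keq expr → x = 0.006841; check Q = 4.744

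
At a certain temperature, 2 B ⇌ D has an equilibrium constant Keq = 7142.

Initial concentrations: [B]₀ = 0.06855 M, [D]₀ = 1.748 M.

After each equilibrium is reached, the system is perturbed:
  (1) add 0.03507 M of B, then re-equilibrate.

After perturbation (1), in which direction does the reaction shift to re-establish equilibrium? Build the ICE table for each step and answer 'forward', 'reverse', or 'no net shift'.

Direction: forward

Q₀ = 372 vs Keq = 7142 ⇒ Q<K, forward
Step 1:
                    B           D
  init        0.06855       1.748
  Δ          -0.05279     0.02639
  eq          0.01576       1.774
  solve Keq expr → x = 0.02639; check Q = 7142
Then add 0.03507 M of B.
Step 2:
                    B           D
  init        0.05083       1.774
  Δ          -0.03499      0.0175
  eq          0.01584       1.792
  solve Keq expr → x = 0.0175; check Q = 7142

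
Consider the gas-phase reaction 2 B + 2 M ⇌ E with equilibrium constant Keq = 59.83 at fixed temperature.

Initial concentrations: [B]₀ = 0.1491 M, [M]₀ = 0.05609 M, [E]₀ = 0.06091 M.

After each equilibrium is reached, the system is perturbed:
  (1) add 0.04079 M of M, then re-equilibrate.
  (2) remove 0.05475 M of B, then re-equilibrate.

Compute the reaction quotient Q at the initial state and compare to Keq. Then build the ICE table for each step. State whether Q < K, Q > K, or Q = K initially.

Q₀ = 870.9 vs Keq = 59.83 ⇒ Q>K, reverse
Step 1:
                  B         M         E
  I          0.1491   0.05609   0.06091
  C         0.05693   0.05693  -0.02847
  E           0.206     0.113   0.03244
  solve Keq expr → x = -0.02847; check Q = 59.83
Then add 0.04079 M of M.
Step 2:
                  B         M         E
  I           0.206    0.1538   0.03244
  C        -0.01639  -0.01639  0.008194
  E          0.1896    0.1374   0.04064
  solve Keq expr → x = 0.008194; check Q = 59.83
Then remove 0.05475 M of B.
Step 3:
                  B         M         E
  I          0.1349    0.1374   0.04064
  C         0.01642   0.01642 -0.008212
  E          0.1513    0.1538   0.03243
  solve Keq expr → x = -0.008212; check Q = 59.83

Q₀ = 870.9; Q > K (proceeds reverse)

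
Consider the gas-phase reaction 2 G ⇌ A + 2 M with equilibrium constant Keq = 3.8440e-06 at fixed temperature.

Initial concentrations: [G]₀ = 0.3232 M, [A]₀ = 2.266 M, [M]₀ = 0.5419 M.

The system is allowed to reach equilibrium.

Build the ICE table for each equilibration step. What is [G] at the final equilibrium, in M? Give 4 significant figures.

[G]_eq = 0.8639 M

Q₀ = 6.37 vs Keq = 3.8440e-06 ⇒ Q>K, reverse
Step 1:
                    G           A           M
  init         0.3232       2.266      0.5419
  Δ            0.5407     -0.2704     -0.5407
  eq           0.8639       1.996    0.001199
  solve Keq expr → x = -0.2704; check Q = 3.8440e-06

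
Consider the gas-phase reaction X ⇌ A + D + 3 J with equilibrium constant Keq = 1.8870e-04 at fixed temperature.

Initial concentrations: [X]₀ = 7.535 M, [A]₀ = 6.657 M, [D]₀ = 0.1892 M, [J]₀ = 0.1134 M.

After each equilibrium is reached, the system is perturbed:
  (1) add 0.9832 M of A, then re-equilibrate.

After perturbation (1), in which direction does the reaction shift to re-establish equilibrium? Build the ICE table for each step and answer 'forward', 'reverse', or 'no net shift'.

Q₀ = 2.4376e-04 vs Keq = 1.8870e-04 ⇒ Q>K, reverse
Step 1:
                  X         A         D         J
  Initial     7.535     6.657    0.1892    0.1134
  Change   0.002903 -0.002903 -0.002903 -0.008709
  Equil       7.538     6.654    0.1863    0.1047
  solve Keq expr → x = -0.002903; check Q = 1.8870e-04
Then add 0.9832 M of A.
Step 2:
                  X         A         D         J
  Initial     7.538     7.637    0.1863    0.1047
  Change   0.001474 -0.001474 -0.001474 -0.004422
  Equil       7.539     7.636    0.1848    0.1003
  solve Keq expr → x = -0.001474; check Q = 1.8870e-04

Direction: reverse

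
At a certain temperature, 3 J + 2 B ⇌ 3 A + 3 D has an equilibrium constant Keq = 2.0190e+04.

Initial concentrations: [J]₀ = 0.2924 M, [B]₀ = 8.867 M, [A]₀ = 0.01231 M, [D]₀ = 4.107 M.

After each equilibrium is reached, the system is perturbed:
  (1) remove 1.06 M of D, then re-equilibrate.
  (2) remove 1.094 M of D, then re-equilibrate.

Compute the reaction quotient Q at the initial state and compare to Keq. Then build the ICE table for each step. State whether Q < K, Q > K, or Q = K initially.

Q₀ = 6.5745e-05; Q < K (proceeds forward)

Q₀ = 6.5745e-05 vs Keq = 2.0190e+04 ⇒ Q<K, forward
Step 1:
                   J          B          A          D
  I           0.2924      8.867    0.01231      4.107
  C          -0.2812    -0.1875     0.2812     0.2812
  E           0.0112       8.68     0.2935      4.388
  solve Keq expr → x = 0.09373; check Q = 2.0190e+04
Then remove 1.06 M of D.
Step 2:
                   J          B          A          D
  I           0.0112       8.68     0.2935      3.328
  C        -0.002622  -0.001748   0.002622   0.002622
  E         0.008578      8.678     0.2961      3.331
  solve Keq expr → x = 8.7385e-04; check Q = 2.0190e+04
Then remove 1.094 M of D.
Step 3:
                   J          B          A          D
  I         0.008578      8.678     0.2961      2.237
  C        -0.002756  -0.001837   0.002756   0.002756
  E         0.005822      8.676     0.2989       2.24
  solve Keq expr → x = 9.1861e-04; check Q = 2.0190e+04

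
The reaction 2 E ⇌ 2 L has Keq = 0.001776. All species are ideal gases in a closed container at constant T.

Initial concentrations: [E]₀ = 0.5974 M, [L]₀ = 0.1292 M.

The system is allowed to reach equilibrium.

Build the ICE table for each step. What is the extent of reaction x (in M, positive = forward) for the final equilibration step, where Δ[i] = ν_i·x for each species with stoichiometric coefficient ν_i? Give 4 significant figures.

Q₀ = 0.04677 vs Keq = 0.001776 ⇒ Q>K, reverse
Step 1:
                    E           L
  I            0.5974      0.1292
  C           0.09982    -0.09982
  E            0.6972     0.02938
  solve Keq expr → x = -0.04991; check Q = 0.001776

x = -0.04991 M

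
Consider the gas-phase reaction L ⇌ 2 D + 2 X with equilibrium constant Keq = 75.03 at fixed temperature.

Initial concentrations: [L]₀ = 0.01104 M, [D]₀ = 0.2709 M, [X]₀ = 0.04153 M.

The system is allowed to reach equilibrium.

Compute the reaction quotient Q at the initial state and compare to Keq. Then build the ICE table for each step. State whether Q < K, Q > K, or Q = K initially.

Q₀ = 0.01146; Q < K (proceeds forward)

Q₀ = 0.01146 vs Keq = 75.03 ⇒ Q<K, forward
Step 1:
                   L          D          X
  I          0.01104     0.2709    0.04153
  C         -0.01104    0.02207    0.02207
  E       4.6274e-06      0.293     0.0636
  solve Keq expr → x = 0.01104; check Q = 75.03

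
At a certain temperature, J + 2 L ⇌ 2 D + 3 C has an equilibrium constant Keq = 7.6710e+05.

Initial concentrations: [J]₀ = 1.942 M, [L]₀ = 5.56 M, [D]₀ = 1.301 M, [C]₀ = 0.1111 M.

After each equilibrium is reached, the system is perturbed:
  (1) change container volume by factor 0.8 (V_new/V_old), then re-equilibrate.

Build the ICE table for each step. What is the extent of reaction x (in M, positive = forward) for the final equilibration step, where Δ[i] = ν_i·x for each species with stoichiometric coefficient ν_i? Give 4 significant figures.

Q₀ = 3.8663e-05 vs Keq = 7.6710e+05 ⇒ Q<K, forward
Step 1:
                  J         L         D         C
  init        1.942      5.56     1.301    0.1111
  Δ          -1.939    -3.879     3.879     5.818
  eq        0.00258     1.681      5.18     5.929
  solve Keq expr → x = 1.939; check Q = 7.6710e+05
Then change container volume by factor 0.8 (V_new/V_old).
Step 2:
                  J         L         D         C
  init     0.003225     2.101     6.475     7.412
  Δ        0.001781  0.003561 -0.003561 -0.005342
  eq       0.005005     2.105     6.471     7.406
  solve Keq expr → x = -0.001781; check Q = 7.6710e+05

x = -0.001781 M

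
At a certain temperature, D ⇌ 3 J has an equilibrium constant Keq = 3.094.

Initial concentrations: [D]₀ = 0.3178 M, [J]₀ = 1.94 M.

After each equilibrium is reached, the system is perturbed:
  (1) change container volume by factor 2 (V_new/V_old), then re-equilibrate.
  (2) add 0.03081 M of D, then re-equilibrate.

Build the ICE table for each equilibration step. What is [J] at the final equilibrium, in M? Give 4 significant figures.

Q₀ = 22.97 vs Keq = 3.094 ⇒ Q>K, reverse
Step 1:
                   D          J
  init        0.3178       1.94
  Δ           0.2455    -0.7366
  eq          0.5633      1.203
  solve Keq expr → x = -0.2455; check Q = 3.094
Then change container volume by factor 2 (V_new/V_old).
Step 2:
                   D          J
  init        0.2817     0.6017
  Δ         -0.08289     0.2487
  eq          0.1988     0.8504
  solve Keq expr → x = 0.08289; check Q = 3.094
Then add 0.03081 M of D.
Step 3:
                   D          J
  init        0.2296     0.8504
  Δ          -0.0097     0.0291
  eq          0.2199     0.8795
  solve Keq expr → x = 0.0097; check Q = 3.094

[J]_eq = 0.8795 M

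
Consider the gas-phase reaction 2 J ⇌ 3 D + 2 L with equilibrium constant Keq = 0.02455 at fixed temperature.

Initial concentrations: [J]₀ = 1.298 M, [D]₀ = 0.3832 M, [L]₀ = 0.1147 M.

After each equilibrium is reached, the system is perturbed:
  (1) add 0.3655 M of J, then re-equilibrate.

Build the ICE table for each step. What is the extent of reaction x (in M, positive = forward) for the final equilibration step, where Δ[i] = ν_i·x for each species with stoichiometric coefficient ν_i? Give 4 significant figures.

x = 0.02076 M

Q₀ = 4.3939e-04 vs Keq = 0.02455 ⇒ Q<K, forward
Step 1:
                   J          D          L
  Initial      1.298     0.3832     0.1147
  Change     -0.1956     0.2934     0.1956
  Equil        1.102     0.6766     0.3103
  solve Keq expr → x = 0.09781; check Q = 0.02455
Then add 0.3655 M of J.
Step 2:
                   J          D          L
  Initial      1.468     0.6766     0.3103
  Change    -0.04152    0.06228    0.04152
  Equil        1.426     0.7389     0.3518
  solve Keq expr → x = 0.02076; check Q = 0.02455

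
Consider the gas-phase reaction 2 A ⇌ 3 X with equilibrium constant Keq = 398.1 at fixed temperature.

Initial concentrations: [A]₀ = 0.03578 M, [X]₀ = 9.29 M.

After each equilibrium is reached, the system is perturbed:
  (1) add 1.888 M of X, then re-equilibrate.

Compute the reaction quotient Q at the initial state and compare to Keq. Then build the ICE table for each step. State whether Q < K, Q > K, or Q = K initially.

Q₀ = 6.2628e+05; Q > K (proceeds reverse)

Q₀ = 6.2628e+05 vs Keq = 398.1 ⇒ Q>K, reverse
Step 1:
                    A           X
  init        0.03578        9.29
  Δ             1.041      -1.562
  eq            1.077       7.728
  solve Keq expr → x = -0.5205; check Q = 398.1
Then add 1.888 M of X.
Step 2:
                    A           X
  init          1.077       9.616
  Δ            0.3105     -0.4658
  eq            1.387       9.151
  solve Keq expr → x = -0.1553; check Q = 398.1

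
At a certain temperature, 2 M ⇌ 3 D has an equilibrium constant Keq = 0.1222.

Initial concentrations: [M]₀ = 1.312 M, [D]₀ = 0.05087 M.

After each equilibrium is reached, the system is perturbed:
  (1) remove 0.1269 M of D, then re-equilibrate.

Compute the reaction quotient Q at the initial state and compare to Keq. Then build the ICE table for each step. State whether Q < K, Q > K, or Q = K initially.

Q₀ = 7.6475e-05 vs Keq = 0.1222 ⇒ Q<K, forward
Step 1:
                   M          D
  init         1.312    0.05087
  Δ          -0.2996     0.4495
  eq           1.012     0.5003
  solve Keq expr → x = 0.1498; check Q = 0.1222
Then remove 0.1269 M of D.
Step 2:
                   M          D
  init         1.012     0.3734
  Δ         -0.06922     0.1038
  eq          0.9431     0.4772
  solve Keq expr → x = 0.03461; check Q = 0.1222

Q₀ = 7.6475e-05; Q < K (proceeds forward)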